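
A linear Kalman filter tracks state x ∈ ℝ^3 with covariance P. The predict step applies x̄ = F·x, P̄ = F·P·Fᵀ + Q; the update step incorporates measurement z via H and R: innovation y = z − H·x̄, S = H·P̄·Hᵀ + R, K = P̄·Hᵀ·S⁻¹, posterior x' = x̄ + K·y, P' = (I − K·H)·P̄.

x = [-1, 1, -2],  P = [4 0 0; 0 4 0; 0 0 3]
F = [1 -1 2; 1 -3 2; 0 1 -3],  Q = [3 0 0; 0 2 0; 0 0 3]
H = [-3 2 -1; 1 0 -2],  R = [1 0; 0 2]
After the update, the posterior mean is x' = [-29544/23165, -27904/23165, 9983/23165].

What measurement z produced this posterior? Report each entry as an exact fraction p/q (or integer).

z = [1, -2]

x̄ = F·x = [-6, -8, 7]
P̄ = F·P·Fᵀ + Q = [23 28 -22; 28 54 -30; -22 -30 34]
S = H·P̄·Hᵀ + R = [110 65; 65 249]
K = P̄·Hᵀ·S⁻¹ = [-2114/23165 1357/4633; 7726/23165 1234/4633; -1122/23165 -1616/4633]
x' − x̄ = [109446/23165, 157416/23165, -152172/23165] = K·y
y = (KᵀK)⁻¹·Kᵀ·(x' − x̄) = [6, 18]
z = y + H·x̄ = [6, 18] + [-5, -20] = [1, -2]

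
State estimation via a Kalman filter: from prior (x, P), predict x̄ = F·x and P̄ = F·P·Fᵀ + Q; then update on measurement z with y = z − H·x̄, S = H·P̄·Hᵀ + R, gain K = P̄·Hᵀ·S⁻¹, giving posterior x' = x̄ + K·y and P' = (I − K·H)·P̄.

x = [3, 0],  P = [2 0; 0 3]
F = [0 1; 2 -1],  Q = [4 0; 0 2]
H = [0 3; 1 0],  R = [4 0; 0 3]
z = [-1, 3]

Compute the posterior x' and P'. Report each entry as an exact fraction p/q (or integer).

x' = [2811/1129, -159/1129]
P' = [2298/1129 -36/1129; -36/1129 484/1129]

x̄ = F·x = [0, 6]
P̄ = F·P·Fᵀ + Q = [7 -3; -3 13]
y = z − H·x̄ = [-19, 3]
S = H·P̄·Hᵀ + R = [121 -9; -9 10]
K = P̄·Hᵀ·S⁻¹ = [-27/1129 766/1129; 363/1129 -12/1129]
x' = x̄ + K·y = [2811/1129, -159/1129]
P' = (I − K·H)·P̄ = [2298/1129 -36/1129; -36/1129 484/1129]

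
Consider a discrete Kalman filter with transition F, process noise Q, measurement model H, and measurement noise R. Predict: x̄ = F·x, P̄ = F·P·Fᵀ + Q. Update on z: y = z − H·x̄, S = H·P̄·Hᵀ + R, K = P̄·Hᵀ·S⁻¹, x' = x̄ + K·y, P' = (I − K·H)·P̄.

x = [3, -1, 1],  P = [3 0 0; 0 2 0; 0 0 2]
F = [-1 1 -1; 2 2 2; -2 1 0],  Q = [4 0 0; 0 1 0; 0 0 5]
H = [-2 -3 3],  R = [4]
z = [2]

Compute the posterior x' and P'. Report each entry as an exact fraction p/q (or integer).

x' = [-415/114, -111/152, -1177/456]
P' = [577/57 -63/38 587/114; -63/38 1141/152 929/152; 587/114 929/152 4439/456]

x̄ = F·x = [-5, 6, -7]
P̄ = F·P·Fᵀ + Q = [11 -6 8; -6 29 -8; 8 -8 19]
y = z − H·x̄ = [31]
S = H·P̄·Hᵀ + R = [456]
K = P̄·Hᵀ·S⁻¹ = [5/114; -33/152; 65/456]
x' = x̄ + K·y = [-415/114, -111/152, -1177/456]
P' = (I − K·H)·P̄ = [577/57 -63/38 587/114; -63/38 1141/152 929/152; 587/114 929/152 4439/456]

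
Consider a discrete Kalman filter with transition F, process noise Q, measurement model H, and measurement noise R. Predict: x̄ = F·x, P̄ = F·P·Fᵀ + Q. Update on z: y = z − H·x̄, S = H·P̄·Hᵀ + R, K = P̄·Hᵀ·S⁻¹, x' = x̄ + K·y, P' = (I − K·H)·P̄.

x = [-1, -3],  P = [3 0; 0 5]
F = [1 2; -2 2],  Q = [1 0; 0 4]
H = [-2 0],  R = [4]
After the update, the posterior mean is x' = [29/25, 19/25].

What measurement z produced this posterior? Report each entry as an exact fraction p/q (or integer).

z = [-3]

x̄ = F·x = [-7, -4]
P̄ = F·P·Fᵀ + Q = [24 14; 14 36]
S = H·P̄·Hᵀ + R = [100]
K = P̄·Hᵀ·S⁻¹ = [-12/25; -7/25]
x' − x̄ = [204/25, 119/25] = K·y
y = (KᵀK)⁻¹·Kᵀ·(x' − x̄) = [-17]
z = y + H·x̄ = [-17] + [14] = [-3]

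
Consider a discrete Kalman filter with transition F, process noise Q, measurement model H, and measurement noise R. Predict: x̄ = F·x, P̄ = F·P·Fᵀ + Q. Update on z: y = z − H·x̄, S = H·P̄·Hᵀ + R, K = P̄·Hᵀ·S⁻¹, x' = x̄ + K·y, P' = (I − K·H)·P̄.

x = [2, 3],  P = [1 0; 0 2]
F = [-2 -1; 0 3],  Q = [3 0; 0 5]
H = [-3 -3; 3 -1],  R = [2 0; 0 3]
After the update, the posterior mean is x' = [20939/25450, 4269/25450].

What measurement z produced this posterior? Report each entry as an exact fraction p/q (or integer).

x̄ = F·x = [-7, 9]
P̄ = F·P·Fᵀ + Q = [9 -6; -6 23]
S = H·P̄·Hᵀ + R = [182 24; 24 143]
K = P̄·Hᵀ·S⁻¹ = [-2079/25450 3111/12725; -6309/25450 -3119/12725]
x' − x̄ = [199089/25450, -224781/25450] = K·y
y = (KᵀK)⁻¹·Kᵀ·(x' − x̄) = [3, 33]
z = y + H·x̄ = [3, 33] + [-6, -30] = [-3, 3]

z = [-3, 3]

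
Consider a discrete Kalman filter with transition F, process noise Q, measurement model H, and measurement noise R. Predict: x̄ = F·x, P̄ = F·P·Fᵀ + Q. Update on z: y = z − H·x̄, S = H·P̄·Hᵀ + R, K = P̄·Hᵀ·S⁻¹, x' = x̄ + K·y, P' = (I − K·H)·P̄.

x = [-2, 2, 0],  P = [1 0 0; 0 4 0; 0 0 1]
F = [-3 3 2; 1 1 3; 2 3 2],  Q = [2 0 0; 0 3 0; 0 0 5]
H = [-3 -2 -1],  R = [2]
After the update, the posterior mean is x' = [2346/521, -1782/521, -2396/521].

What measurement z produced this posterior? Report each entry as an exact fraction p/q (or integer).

x̄ = F·x = [12, 0, 2]
P̄ = F·P·Fᵀ + Q = [51 15 34; 15 17 20; 34 20 49]
S = H·P̄·Hᵀ + R = [1042]
K = P̄·Hᵀ·S⁻¹ = [-217/1042; -99/1042; -191/1042]
x' − x̄ = [-3906/521, -1782/521, -3438/521] = K·y
y = (KᵀK)⁻¹·Kᵀ·(x' − x̄) = [36]
z = y + H·x̄ = [36] + [-38] = [-2]

z = [-2]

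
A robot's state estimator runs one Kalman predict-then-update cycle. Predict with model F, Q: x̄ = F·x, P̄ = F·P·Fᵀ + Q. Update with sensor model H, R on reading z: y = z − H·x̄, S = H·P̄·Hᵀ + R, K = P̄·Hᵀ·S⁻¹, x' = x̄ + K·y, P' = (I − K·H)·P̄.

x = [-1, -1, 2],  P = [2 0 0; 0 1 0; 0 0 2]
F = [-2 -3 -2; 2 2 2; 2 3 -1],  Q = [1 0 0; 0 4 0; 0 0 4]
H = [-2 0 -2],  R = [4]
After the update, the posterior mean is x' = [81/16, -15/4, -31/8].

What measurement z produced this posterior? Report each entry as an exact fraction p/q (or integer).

x̄ = F·x = [1, 0, -7]
P̄ = F·P·Fᵀ + Q = [26 -22 -13; -22 24 10; -13 10 23]
S = H·P̄·Hᵀ + R = [96]
K = P̄·Hᵀ·S⁻¹ = [-13/48; 1/4; -5/24]
x' − x̄ = [65/16, -15/4, 25/8] = K·y
y = (KᵀK)⁻¹·Kᵀ·(x' − x̄) = [-15]
z = y + H·x̄ = [-15] + [12] = [-3]

z = [-3]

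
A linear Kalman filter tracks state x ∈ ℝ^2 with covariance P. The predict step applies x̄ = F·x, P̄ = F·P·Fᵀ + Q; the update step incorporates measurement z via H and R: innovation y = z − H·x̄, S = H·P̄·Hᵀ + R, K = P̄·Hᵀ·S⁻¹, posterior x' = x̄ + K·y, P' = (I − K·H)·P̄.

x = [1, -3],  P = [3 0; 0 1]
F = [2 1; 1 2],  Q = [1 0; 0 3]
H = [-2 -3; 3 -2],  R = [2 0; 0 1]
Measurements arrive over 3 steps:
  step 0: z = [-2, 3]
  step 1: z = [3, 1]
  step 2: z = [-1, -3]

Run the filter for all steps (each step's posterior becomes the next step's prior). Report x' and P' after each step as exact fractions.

step 0: x̄ = F·x = [-1, -5]
step 0: P̄ = F·P·Fᵀ + Q = [14 8; 8 10]
step 0: y = z − H·x̄ = [-19, -4]
step 0: S = H·P̄·Hᵀ + R = [244 -64; -64 71]
step 0: K = P̄·Hᵀ·S⁻¹ = [-507/3307 754/3307; -1505/6614 -492/3307]
step 0: x' = x̄ + K·y = [3310/3307, -539/6614]
step 0: P' = (I − K·H)·P̄ = [330/3307 118/3307; 118/3307 423/3307]
step 1: x̄ = F·x = [12701/6614, 2771/3307]
step 1: P̄ = F·P·Fᵀ + Q = [5522/3307 2096/3307; 2096/3307 12415/3307]
step 1: y = z − H·x̄ = [30935/3307, -20405/6614]
step 1: S = H·P̄·Hᵀ + R = [165589/3307 30878/3307; 30878/3307 77513/3307]
step 1: K = P̄·Hᵀ·S⁻¹ = [-521784/3592939 781426/3592939; -798115/3592939 -541536/3592939]
step 1: x' = x̄ + K·y = [-784353/7185878, -2784588/3592939]
step 1: P' = (I − K·H)·P̄ = [340878/3592939 120604/3592939; 120604/3592939 451674/3592939]
step 2: x̄ = F·x = [-3568941/3592939, -11922705/7185878]
step 2: P̄ = F·P·Fᵀ + Q = [5890541/3592939 2188124/3592939; 2188124/3592939 13408807/3592939]
step 2: y = z − H·x̄ = [-57229757/7185878, -11994699/3592939]
step 2: S = H·P̄·Hᵀ + R = [177684793/3592939 34168976/3592939; 34168976/3592939 83985548/3592939]
step 2: K = P̄·Hᵀ·S⁻¹ = [-138816882/957115873 831973861/3828463492; -30356635/136730839 -41244897/273461678]
step 2: x' = x̄ + K·y = [-2158100517/3828463492, 167501177/273461678]
step 2: P' = (I − K·H)·P̄ = [362845515/3828463492 9162953/273461678; 9162953/273461678 2454777/19532977]

step 0: x' = [3310/3307, -539/6614], P' = [330/3307 118/3307; 118/3307 423/3307]
step 1: x' = [-784353/7185878, -2784588/3592939], P' = [340878/3592939 120604/3592939; 120604/3592939 451674/3592939]
step 2: x' = [-2158100517/3828463492, 167501177/273461678], P' = [362845515/3828463492 9162953/273461678; 9162953/273461678 2454777/19532977]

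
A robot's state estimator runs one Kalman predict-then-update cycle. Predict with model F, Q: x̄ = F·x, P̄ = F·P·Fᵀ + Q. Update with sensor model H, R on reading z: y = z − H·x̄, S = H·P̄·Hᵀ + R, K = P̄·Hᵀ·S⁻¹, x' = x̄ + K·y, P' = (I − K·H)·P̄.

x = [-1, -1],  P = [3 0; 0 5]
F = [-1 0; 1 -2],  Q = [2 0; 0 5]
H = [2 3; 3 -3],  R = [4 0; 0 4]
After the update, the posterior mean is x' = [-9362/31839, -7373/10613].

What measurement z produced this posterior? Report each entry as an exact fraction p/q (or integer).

x̄ = F·x = [1, 1]
P̄ = F·P·Fᵀ + Q = [5 -3; -3 28]
S = H·P̄·Hᵀ + R = [240 -231; -231 355]
K = P̄·Hᵀ·S⁻¹ = [5899/31839 1997/10613; 2069/10613 -1434/10613]
x' − x̄ = [-41201/31839, -17986/10613] = K·y
y = (KᵀK)⁻¹·Kᵀ·(x' − x̄) = [-8, 1]
z = y + H·x̄ = [-8, 1] + [5, 0] = [-3, 1]

z = [-3, 1]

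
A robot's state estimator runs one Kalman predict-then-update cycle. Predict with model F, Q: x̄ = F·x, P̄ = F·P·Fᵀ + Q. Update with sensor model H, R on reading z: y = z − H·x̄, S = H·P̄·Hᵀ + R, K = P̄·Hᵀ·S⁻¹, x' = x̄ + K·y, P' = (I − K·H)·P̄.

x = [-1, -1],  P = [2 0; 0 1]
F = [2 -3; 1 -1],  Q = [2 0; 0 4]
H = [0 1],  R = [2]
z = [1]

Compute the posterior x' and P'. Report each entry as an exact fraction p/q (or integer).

x' = [16/9, 7/9]
P' = [122/9 14/9; 14/9 14/9]

x̄ = F·x = [1, 0]
P̄ = F·P·Fᵀ + Q = [19 7; 7 7]
y = z − H·x̄ = [1]
S = H·P̄·Hᵀ + R = [9]
K = P̄·Hᵀ·S⁻¹ = [7/9; 7/9]
x' = x̄ + K·y = [16/9, 7/9]
P' = (I − K·H)·P̄ = [122/9 14/9; 14/9 14/9]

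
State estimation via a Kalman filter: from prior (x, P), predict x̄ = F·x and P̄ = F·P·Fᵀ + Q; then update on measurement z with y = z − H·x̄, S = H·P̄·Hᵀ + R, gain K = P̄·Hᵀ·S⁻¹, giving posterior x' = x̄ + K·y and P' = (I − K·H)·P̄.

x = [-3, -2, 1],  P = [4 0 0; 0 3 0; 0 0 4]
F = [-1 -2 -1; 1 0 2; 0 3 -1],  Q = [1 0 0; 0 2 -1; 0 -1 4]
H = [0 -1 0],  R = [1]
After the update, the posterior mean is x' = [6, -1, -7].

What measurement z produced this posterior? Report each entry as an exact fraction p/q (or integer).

z = [1]

x̄ = F·x = [6, -1, -7]
P̄ = F·P·Fᵀ + Q = [21 -12 -14; -12 22 -9; -14 -9 35]
S = H·P̄·Hᵀ + R = [23]
K = P̄·Hᵀ·S⁻¹ = [12/23; -22/23; 9/23]
x' − x̄ = [0, 0, 0] = K·y
y = (KᵀK)⁻¹·Kᵀ·(x' − x̄) = [0]
z = y + H·x̄ = [0] + [1] = [1]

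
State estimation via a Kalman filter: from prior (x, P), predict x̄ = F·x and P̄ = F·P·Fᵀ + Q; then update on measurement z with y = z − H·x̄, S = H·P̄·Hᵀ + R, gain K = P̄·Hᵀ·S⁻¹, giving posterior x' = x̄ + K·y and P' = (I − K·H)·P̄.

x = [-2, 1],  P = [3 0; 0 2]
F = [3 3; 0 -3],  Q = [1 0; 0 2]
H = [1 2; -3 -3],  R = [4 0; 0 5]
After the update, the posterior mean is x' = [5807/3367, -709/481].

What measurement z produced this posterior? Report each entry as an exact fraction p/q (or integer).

x̄ = F·x = [-3, -3]
P̄ = F·P·Fᵀ + Q = [46 -18; -18 20]
S = H·P̄·Hᵀ + R = [58 -96; -96 275]
K = P̄·Hᵀ·S⁻¹ = [-2657/3367 -1956/3367; 391/481 126/481]
x' − x̄ = [15908/3367, 734/481] = K·y
y = (KᵀK)⁻¹·Kᵀ·(x' − x̄) = [8, -19]
z = y + H·x̄ = [8, -19] + [-9, 18] = [-1, -1]

z = [-1, -1]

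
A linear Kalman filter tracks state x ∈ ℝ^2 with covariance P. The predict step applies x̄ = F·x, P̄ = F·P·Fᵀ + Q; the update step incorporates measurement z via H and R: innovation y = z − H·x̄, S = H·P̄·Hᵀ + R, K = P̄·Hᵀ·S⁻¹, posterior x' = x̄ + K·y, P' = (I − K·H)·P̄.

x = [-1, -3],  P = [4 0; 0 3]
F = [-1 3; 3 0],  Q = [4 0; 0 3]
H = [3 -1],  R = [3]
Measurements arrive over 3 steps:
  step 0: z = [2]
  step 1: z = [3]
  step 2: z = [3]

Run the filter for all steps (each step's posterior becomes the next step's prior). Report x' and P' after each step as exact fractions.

step 0: x̄ = F·x = [-8, -3]
step 0: P̄ = F·P·Fᵀ + Q = [35 -12; -12 39]
step 0: y = z − H·x̄ = [23]
step 0: S = H·P̄·Hᵀ + R = [429]
step 0: K = P̄·Hᵀ·S⁻¹ = [3/11; -25/143]
step 0: x' = x̄ + K·y = [-19/11, -1004/143]
step 0: P' = (I − K·H)·P̄ = [34/11 93/11; 93/11 3702/143]
step 1: x̄ = F·x = [-2765/143, -57/11]
step 1: P̄ = F·P·Fᵀ + Q = [27078/143 735/11; 735/11 339/11]
step 1: y = z − H·x̄ = [7983/143]
step 1: S = H·P̄·Hᵀ + R = [191208/143]
step 1: K = P̄·Hᵀ·S⁻¹ = [23893/63736; 4043/31868]
step 1: x' = x̄ + K·y = [101453/63736, 60567/31868]
step 1: P' = (I − K·H)·P̄ = [92427/63736 102801/31868; 102801/31868 148137/15934]
step 2: x̄ = F·x = [261949/63736, 304359/63736]
step 2: P̄ = F·P·Fᵀ + Q = [4446691/63736 1573137/63736; 1573137/63736 1023051/63736]
step 2: y = z − H·x̄ = [-36285/7967]
step 2: S = H·P̄·Hᵀ + R = [3974457/7967]
step 2: K = P̄·Hᵀ·S⁻¹ = [490289/1324819; 154015/1324819]
step 2: x' = x̄ + K·y = [25695233/10598552, 44999763/10598552]
step 2: P' = (I − K·H)·P̄ = [15295775/10598552 34120389/10598552; 34120389/10598552 98664807/10598552]

step 0: x' = [-19/11, -1004/143], P' = [34/11 93/11; 93/11 3702/143]
step 1: x' = [101453/63736, 60567/31868], P' = [92427/63736 102801/31868; 102801/31868 148137/15934]
step 2: x' = [25695233/10598552, 44999763/10598552], P' = [15295775/10598552 34120389/10598552; 34120389/10598552 98664807/10598552]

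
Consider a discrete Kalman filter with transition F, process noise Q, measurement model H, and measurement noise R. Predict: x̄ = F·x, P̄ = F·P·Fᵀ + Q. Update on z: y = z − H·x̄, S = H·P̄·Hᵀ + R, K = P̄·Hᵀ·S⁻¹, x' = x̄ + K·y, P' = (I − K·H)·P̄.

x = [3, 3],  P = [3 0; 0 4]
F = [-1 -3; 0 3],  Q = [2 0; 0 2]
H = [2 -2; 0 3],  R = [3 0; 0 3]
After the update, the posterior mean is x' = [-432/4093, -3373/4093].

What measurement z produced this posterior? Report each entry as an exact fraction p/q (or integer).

x̄ = F·x = [-12, 9]
P̄ = F·P·Fᵀ + Q = [41 -36; -36 38]
S = H·P̄·Hᵀ + R = [607 -444; -444 345]
K = P̄·Hᵀ·S⁻¹ = [1726/4093 940/4093; -148/4093 1162/4093]
x' − x̄ = [48684/4093, -40210/4093] = K·y
y = (KᵀK)⁻¹·Kᵀ·(x' − x̄) = [44, -29]
z = y + H·x̄ = [44, -29] + [-42, 27] = [2, -2]

z = [2, -2]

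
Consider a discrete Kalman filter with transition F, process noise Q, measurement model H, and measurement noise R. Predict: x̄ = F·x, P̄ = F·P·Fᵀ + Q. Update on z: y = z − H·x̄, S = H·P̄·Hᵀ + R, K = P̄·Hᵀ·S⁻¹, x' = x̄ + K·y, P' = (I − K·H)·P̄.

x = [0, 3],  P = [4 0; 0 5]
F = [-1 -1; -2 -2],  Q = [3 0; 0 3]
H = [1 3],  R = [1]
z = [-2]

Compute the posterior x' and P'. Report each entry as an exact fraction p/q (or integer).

x̄ = F·x = [-3, -6]
P̄ = F·P·Fᵀ + Q = [12 18; 18 39]
y = z − H·x̄ = [19]
S = H·P̄·Hᵀ + R = [472]
K = P̄·Hᵀ·S⁻¹ = [33/236; 135/472]
x' = x̄ + K·y = [-81/236, -267/472]
P' = (I − K·H)·P̄ = [327/118 -207/236; -207/236 183/472]

x' = [-81/236, -267/472]
P' = [327/118 -207/236; -207/236 183/472]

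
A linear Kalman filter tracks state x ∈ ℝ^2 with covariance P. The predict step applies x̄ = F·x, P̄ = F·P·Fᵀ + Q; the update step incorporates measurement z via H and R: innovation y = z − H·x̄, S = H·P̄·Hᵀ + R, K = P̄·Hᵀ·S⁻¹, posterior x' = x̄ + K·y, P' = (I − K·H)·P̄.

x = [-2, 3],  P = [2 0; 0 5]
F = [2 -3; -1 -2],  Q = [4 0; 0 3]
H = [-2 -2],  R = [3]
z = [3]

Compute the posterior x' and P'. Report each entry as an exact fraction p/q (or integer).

x' = [-1861/539, 1006/539]
P' = [3167/539 -2918/539; -2918/539 3071/539]

x̄ = F·x = [-13, -4]
P̄ = F·P·Fᵀ + Q = [57 26; 26 25]
y = z − H·x̄ = [-31]
S = H·P̄·Hᵀ + R = [539]
K = P̄·Hᵀ·S⁻¹ = [-166/539; -102/539]
x' = x̄ + K·y = [-1861/539, 1006/539]
P' = (I − K·H)·P̄ = [3167/539 -2918/539; -2918/539 3071/539]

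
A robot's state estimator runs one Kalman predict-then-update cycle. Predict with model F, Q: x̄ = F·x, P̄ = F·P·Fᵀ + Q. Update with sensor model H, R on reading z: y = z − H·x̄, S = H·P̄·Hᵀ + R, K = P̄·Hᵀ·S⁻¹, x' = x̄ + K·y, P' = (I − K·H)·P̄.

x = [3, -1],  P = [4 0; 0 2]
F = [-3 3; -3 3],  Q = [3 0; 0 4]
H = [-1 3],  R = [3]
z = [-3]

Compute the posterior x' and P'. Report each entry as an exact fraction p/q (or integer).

x̄ = F·x = [-12, -12]
P̄ = F·P·Fᵀ + Q = [57 54; 54 58]
y = z − H·x̄ = [21]
S = H·P̄·Hᵀ + R = [258]
K = P̄·Hᵀ·S⁻¹ = [35/86; 20/43]
x' = x̄ + K·y = [-297/86, -96/43]
P' = (I − K·H)·P̄ = [1227/86 222/43; 222/43 94/43]

x' = [-297/86, -96/43]
P' = [1227/86 222/43; 222/43 94/43]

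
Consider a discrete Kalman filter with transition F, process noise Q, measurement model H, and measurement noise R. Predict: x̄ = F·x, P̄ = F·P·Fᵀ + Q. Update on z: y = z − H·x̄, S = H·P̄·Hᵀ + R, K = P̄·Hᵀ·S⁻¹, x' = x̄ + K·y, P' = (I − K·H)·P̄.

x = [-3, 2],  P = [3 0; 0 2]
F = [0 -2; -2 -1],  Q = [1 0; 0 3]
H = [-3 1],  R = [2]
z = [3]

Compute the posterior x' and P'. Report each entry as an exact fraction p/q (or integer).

x̄ = F·x = [-4, 4]
P̄ = F·P·Fᵀ + Q = [9 4; 4 17]
y = z − H·x̄ = [-13]
S = H·P̄·Hᵀ + R = [76]
K = P̄·Hᵀ·S⁻¹ = [-23/76; 5/76]
x' = x̄ + K·y = [-5/76, 239/76]
P' = (I − K·H)·P̄ = [155/76 419/76; 419/76 1267/76]

x' = [-5/76, 239/76]
P' = [155/76 419/76; 419/76 1267/76]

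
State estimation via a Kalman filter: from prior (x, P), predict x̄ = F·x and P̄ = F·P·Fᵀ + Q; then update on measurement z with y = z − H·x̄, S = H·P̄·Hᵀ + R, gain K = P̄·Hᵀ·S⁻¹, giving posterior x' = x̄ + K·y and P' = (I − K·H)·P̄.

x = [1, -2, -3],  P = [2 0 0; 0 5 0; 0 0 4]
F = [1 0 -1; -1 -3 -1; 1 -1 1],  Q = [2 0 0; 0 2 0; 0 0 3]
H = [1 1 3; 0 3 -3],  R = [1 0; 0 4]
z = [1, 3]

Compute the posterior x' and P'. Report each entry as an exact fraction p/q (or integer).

x̄ = F·x = [4, 8, 0]
P̄ = F·P·Fᵀ + Q = [8 2 -2; 2 53 9; -2 9 14]
y = z − H·x̄ = [-11, -21]
S = H·P̄·Hᵀ + R = [234 99; 99 445]
K = P̄·Hᵀ·S⁻¹ = [592/94329 268/10481; 23422/94329 2530/10481; 23290/94329 -929/10481]
x' = x̄ + K·y = [320152/94329, 18820/94329, -80609/94329]
P' = (I − K·H)·P̄ = [723320/94329 -178270/94329 -181486/94329; -178270/94329 73193/94329 42833/94329; -181486/94329 42833/94329 53981/94329]

x' = [320152/94329, 18820/94329, -80609/94329]
P' = [723320/94329 -178270/94329 -181486/94329; -178270/94329 73193/94329 42833/94329; -181486/94329 42833/94329 53981/94329]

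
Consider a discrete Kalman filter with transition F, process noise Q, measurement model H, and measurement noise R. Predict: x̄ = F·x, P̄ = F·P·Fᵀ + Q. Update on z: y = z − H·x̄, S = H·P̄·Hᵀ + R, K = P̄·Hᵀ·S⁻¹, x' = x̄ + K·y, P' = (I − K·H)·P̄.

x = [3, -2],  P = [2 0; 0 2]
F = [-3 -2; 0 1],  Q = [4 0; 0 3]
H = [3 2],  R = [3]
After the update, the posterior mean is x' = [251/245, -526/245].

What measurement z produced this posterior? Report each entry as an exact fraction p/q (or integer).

z = [-1]

x̄ = F·x = [-5, -2]
P̄ = F·P·Fᵀ + Q = [30 -4; -4 5]
S = H·P̄·Hᵀ + R = [245]
K = P̄·Hᵀ·S⁻¹ = [82/245; -2/245]
x' − x̄ = [1476/245, -36/245] = K·y
y = (KᵀK)⁻¹·Kᵀ·(x' − x̄) = [18]
z = y + H·x̄ = [18] + [-19] = [-1]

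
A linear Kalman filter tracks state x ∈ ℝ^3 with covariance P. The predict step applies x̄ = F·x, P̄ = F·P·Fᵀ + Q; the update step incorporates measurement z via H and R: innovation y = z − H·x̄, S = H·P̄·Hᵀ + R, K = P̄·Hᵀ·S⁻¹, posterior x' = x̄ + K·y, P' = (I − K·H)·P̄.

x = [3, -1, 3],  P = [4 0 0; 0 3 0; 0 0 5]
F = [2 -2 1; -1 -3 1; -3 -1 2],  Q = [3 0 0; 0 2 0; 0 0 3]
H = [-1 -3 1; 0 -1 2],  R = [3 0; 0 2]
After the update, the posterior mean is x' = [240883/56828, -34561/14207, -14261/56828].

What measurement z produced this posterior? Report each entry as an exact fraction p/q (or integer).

z = [3, 2]

x̄ = F·x = [11, 3, -2]
P̄ = F·P·Fᵀ + Q = [36 15 -8; 15 38 31; -8 31 62]
S = H·P̄·Hᵀ + R = [363 52; 52 164]
K = P̄·Hᵀ·S⁻¹ = [-3246/14207 -6625/56828; -4330/14207 3452/14207; -2152/14207 34955/56828]
x' − x̄ = [-384225/56828, -77182/14207, 99395/56828] = K·y
y = (KᵀK)⁻¹·Kᵀ·(x' − x̄) = [25, 9]
z = y + H·x̄ = [25, 9] + [-22, -7] = [3, 2]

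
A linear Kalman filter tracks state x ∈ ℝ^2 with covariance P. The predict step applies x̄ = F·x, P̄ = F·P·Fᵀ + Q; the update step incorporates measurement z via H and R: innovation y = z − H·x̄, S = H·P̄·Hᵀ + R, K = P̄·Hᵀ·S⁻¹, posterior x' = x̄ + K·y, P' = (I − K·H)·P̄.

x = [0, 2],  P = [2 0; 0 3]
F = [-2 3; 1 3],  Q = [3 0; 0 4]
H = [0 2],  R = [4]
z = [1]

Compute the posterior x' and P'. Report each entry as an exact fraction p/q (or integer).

x̄ = F·x = [6, 6]
P̄ = F·P·Fᵀ + Q = [38 23; 23 33]
y = z − H·x̄ = [-11]
S = H·P̄·Hᵀ + R = [136]
K = P̄·Hᵀ·S⁻¹ = [23/68; 33/68]
x' = x̄ + K·y = [155/68, 45/68]
P' = (I − K·H)·P̄ = [763/34 23/34; 23/34 33/34]

x' = [155/68, 45/68]
P' = [763/34 23/34; 23/34 33/34]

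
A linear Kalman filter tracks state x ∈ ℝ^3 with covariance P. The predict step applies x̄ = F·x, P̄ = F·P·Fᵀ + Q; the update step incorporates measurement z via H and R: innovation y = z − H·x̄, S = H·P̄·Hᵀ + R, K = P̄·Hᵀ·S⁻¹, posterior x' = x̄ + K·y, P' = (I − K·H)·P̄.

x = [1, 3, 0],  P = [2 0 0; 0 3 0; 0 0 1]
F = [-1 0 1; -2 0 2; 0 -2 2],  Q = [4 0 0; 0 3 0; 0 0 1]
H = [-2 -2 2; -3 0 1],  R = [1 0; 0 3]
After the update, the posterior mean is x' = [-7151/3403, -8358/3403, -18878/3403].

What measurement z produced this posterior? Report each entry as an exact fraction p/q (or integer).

z = [-2, 1]

x̄ = F·x = [-1, -2, -6]
P̄ = F·P·Fᵀ + Q = [7 6 2; 6 15 4; 2 4 17]
S = H·P̄·Hᵀ + R = [157 88; 88 71]
K = P̄·Hᵀ·S⁻¹ = [110/3403 -1047/3403; -1182/3403 794/3403; 594/3403 -209/3403]
x' − x̄ = [-3748/3403, -1552/3403, 1540/3403] = K·y
y = (KᵀK)⁻¹·Kᵀ·(x' − x̄) = [4, 4]
z = y + H·x̄ = [4, 4] + [-6, -3] = [-2, 1]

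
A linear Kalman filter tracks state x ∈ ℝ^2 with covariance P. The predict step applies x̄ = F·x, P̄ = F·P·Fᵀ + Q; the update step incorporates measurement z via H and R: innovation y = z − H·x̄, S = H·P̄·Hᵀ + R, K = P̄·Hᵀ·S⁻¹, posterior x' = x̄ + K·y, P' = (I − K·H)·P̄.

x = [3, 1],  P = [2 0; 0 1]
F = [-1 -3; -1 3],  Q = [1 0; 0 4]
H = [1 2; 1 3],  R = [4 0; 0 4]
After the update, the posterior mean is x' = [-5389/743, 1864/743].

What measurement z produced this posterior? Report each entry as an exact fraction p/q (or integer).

z = [-3, 1]

x̄ = F·x = [-6, 0]
P̄ = F·P·Fᵀ + Q = [12 -7; -7 15]
S = H·P̄·Hᵀ + R = [48 67; 67 109]
K = P̄·Hᵀ·S⁻¹ = [385/743 -298/743; -39/743 283/743]
x' − x̄ = [-931/743, 1864/743] = K·y
y = (KᵀK)⁻¹·Kᵀ·(x' − x̄) = [3, 7]
z = y + H·x̄ = [3, 7] + [-6, -6] = [-3, 1]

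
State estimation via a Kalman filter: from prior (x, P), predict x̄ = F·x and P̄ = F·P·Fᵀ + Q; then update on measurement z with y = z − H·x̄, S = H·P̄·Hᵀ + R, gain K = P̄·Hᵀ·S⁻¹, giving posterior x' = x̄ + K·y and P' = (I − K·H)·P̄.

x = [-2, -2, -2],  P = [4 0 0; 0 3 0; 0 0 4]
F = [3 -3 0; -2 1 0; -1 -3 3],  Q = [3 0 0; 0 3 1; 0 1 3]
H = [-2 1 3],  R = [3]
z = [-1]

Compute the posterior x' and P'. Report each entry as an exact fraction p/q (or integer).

x' = [1080/871, 950/871, 122/871]
P' = [43086/871 -18183/871 34665/871; -18183/871 11418/871 -15840/871; 34665/871 -15840/871 28570/871]

x̄ = F·x = [0, 2, 2]
P̄ = F·P·Fᵀ + Q = [66 -33 15; -33 22 0; 15 0 70]
y = z − H·x̄ = [-9]
S = H·P̄·Hᵀ + R = [871]
K = P̄·Hᵀ·S⁻¹ = [-120/871; 88/871; 180/871]
x' = x̄ + K·y = [1080/871, 950/871, 122/871]
P' = (I − K·H)·P̄ = [43086/871 -18183/871 34665/871; -18183/871 11418/871 -15840/871; 34665/871 -15840/871 28570/871]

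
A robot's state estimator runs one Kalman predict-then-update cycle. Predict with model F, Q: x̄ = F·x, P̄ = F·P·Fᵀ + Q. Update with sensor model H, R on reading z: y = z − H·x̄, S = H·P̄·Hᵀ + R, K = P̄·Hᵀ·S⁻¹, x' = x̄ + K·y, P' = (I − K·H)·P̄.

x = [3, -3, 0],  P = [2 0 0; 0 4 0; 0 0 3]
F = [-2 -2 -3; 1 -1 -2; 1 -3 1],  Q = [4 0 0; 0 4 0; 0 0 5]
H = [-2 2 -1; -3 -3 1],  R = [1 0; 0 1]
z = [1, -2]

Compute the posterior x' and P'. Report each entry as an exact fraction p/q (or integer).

x' = [-46530/51331, 284238/51331, 610275/51331]
P' = [43417/153993 -156662/153993 -366124/153993; -156662/153993 788374/153993 1873076/153993; -366124/153993 1873076/153993 4529311/153993]

x̄ = F·x = [0, 6, 12]
P̄ = F·P·Fᵀ + Q = [55 22 11; 22 22 8; 11 8 46]
y = z − H·x̄ = [1, 4]
S = H·P̄·Hᵀ + R = [191 203; 203 1022]
K = P̄·Hᵀ·S⁻¹ = [-4862/21999 -26389/153993; 2428/21999 -22060/153993; -7273/21999 8455/153993]
x' = x̄ + K·y = [-46530/51331, 284238/51331, 610275/51331]
P' = (I − K·H)·P̄ = [43417/153993 -156662/153993 -366124/153993; -156662/153993 788374/153993 1873076/153993; -366124/153993 1873076/153993 4529311/153993]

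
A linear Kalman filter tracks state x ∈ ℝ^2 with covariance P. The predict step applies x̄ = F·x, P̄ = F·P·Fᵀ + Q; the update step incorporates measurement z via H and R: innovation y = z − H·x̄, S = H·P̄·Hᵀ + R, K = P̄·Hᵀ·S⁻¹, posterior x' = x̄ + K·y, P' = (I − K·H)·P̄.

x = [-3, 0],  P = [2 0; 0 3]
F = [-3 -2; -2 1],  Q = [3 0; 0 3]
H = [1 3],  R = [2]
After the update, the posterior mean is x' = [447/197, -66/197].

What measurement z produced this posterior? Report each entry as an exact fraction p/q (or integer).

x̄ = F·x = [9, 6]
P̄ = F·P·Fᵀ + Q = [33 6; 6 14]
S = H·P̄·Hᵀ + R = [197]
K = P̄·Hᵀ·S⁻¹ = [51/197; 48/197]
x' − x̄ = [-1326/197, -1248/197] = K·y
y = (KᵀK)⁻¹·Kᵀ·(x' − x̄) = [-26]
z = y + H·x̄ = [-26] + [27] = [1]

z = [1]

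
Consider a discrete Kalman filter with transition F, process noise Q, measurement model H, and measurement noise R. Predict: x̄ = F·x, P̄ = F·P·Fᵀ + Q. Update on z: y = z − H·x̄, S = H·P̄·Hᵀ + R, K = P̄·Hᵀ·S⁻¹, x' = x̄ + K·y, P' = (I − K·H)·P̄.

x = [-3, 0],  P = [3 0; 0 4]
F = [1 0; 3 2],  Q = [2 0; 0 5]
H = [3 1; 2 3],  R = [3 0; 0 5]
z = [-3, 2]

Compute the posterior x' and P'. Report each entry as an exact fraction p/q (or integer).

x' = [-4616/3407, 4707/3407]
P' = [1721/3407 -1704/3407; -1704/3407 3261/3407]

x̄ = F·x = [-3, -9]
P̄ = F·P·Fᵀ + Q = [5 9; 9 48]
y = z − H·x̄ = [15, 35]
S = H·P̄·Hᵀ + R = [150 273; 273 565]
K = P̄·Hᵀ·S⁻¹ = [1153/3407 -334/3407; -617/3407 1275/3407]
x' = x̄ + K·y = [-4616/3407, 4707/3407]
P' = (I − K·H)·P̄ = [1721/3407 -1704/3407; -1704/3407 3261/3407]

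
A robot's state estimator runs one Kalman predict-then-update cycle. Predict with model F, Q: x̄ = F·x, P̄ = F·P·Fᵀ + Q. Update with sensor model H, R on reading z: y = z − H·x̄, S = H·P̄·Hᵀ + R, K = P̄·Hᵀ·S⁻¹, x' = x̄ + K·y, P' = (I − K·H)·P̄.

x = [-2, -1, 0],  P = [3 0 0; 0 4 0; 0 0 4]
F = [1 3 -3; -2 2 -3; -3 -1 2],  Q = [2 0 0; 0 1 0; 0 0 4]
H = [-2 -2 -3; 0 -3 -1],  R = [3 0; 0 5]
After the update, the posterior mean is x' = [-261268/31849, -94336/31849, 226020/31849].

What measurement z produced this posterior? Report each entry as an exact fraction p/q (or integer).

z = [1, 2]

x̄ = F·x = [-5, 2, 7]
P̄ = F·P·Fᵀ + Q = [77 54 -45; 54 65 -14; -45 -14 51]
S = H·P̄·Hᵀ + R = [754 623; 623 557]
K = P̄·Hᵀ·S⁻¹ = [2152/31849 -9097/31849; 3591/31849 -14366/31849; -13888/31849 15019/31849]
x' − x̄ = [-102023/31849, -158034/31849, 3077/31849] = K·y
y = (KᵀK)⁻¹·Kᵀ·(x' − x̄) = [16, 15]
z = y + H·x̄ = [16, 15] + [-15, -13] = [1, 2]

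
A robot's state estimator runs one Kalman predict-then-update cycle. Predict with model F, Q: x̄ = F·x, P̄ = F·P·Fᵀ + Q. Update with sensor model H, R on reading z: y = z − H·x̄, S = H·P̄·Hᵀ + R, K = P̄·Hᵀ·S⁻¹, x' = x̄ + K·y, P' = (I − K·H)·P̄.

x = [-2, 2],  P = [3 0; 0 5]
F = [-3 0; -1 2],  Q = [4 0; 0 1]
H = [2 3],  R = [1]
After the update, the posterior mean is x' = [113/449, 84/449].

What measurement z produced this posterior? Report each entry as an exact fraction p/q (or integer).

z = [1]

x̄ = F·x = [6, 6]
P̄ = F·P·Fᵀ + Q = [31 9; 9 24]
S = H·P̄·Hᵀ + R = [449]
K = P̄·Hᵀ·S⁻¹ = [89/449; 90/449]
x' − x̄ = [-2581/449, -2610/449] = K·y
y = (KᵀK)⁻¹·Kᵀ·(x' − x̄) = [-29]
z = y + H·x̄ = [-29] + [30] = [1]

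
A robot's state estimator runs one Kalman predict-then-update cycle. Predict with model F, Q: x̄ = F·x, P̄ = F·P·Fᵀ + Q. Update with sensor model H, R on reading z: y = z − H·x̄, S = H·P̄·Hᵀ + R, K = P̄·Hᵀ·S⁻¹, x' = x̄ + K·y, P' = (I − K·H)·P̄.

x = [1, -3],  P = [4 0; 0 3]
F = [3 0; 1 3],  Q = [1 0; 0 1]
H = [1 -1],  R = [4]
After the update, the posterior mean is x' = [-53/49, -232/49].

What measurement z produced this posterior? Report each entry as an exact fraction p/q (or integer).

x̄ = F·x = [3, -8]
P̄ = F·P·Fᵀ + Q = [37 12; 12 32]
S = H·P̄·Hᵀ + R = [49]
K = P̄·Hᵀ·S⁻¹ = [25/49; -20/49]
x' − x̄ = [-200/49, 160/49] = K·y
y = (KᵀK)⁻¹·Kᵀ·(x' − x̄) = [-8]
z = y + H·x̄ = [-8] + [11] = [3]

z = [3]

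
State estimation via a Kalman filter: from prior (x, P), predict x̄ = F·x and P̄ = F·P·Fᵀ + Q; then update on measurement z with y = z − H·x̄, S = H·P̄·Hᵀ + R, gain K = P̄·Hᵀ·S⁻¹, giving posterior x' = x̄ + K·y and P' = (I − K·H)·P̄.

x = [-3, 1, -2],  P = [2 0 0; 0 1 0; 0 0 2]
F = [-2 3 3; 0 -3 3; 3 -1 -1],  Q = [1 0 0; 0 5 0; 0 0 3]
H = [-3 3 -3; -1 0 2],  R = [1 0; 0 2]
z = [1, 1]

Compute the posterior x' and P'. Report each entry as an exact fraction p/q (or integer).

x' = [-193737/37225, -263664/37225, -81803/37225]
P' = [236106/37225 339732/37225 104514/37225; 339732/37225 1021033/74450 335991/74450; 104514/37225 335991/74450 127857/74450]

x̄ = F·x = [3, -9, -8]
P̄ = F·P·Fᵀ + Q = [36 9 -21; 9 32 -3; -21 -3 24]
y = z − H·x̄ = [13, 20]
S = H·P̄·Hᵀ + R = [343 -18; -18 218]
K = P̄·Hᵀ·S⁻¹ = [-2664/37225 -13539/37225; 8367/37225 -3741/74450; -1341/37225 23343/74450]
x' = x̄ + K·y = [-193737/37225, -263664/37225, -81803/37225]
P' = (I − K·H)·P̄ = [236106/37225 339732/37225 104514/37225; 339732/37225 1021033/74450 335991/74450; 104514/37225 335991/74450 127857/74450]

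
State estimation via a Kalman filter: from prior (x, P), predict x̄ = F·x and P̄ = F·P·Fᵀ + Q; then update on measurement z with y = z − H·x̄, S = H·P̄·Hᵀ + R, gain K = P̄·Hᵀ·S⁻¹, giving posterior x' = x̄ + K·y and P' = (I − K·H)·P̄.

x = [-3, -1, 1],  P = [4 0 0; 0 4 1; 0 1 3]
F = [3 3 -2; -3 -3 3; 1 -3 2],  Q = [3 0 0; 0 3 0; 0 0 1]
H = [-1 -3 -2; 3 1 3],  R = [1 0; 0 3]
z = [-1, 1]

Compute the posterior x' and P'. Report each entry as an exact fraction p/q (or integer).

x' = [1124/5837, 5206/17511, -955/52533]
P' = [21297/5837 7320/5837 -22421/5837; 7320/5837 9703/11674 -60169/35022; -22421/5837 -60169/35022 481369/105066]

x̄ = F·x = [-14, 15, 2]
P̄ = F·P·Fᵀ + Q = [75 -75 -24; -75 84 27; -24 27 41]
y = z − H·x̄ = [34, 22]
S = H·P̄·Hᵀ + R = [774 -54; -54 411]
K = P̄·Hᵀ·S⁻¹ = [1585/5837 1316/5837; -10909/35022 -1091/5837; -17639/105066 979/5837]
x' = x̄ + K·y = [1124/5837, 5206/17511, -955/52533]
P' = (I − K·H)·P̄ = [21297/5837 7320/5837 -22421/5837; 7320/5837 9703/11674 -60169/35022; -22421/5837 -60169/35022 481369/105066]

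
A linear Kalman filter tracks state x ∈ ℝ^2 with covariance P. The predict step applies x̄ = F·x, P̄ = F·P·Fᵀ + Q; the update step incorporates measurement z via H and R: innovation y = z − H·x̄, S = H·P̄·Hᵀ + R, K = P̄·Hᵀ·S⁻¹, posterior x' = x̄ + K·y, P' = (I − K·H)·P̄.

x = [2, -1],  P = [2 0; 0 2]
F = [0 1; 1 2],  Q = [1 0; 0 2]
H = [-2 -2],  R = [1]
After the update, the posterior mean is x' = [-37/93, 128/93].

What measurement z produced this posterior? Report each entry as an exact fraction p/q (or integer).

x̄ = F·x = [-1, 0]
P̄ = F·P·Fᵀ + Q = [3 4; 4 12]
S = H·P̄·Hᵀ + R = [93]
K = P̄·Hᵀ·S⁻¹ = [-14/93; -32/93]
x' − x̄ = [56/93, 128/93] = K·y
y = (KᵀK)⁻¹·Kᵀ·(x' − x̄) = [-4]
z = y + H·x̄ = [-4] + [2] = [-2]

z = [-2]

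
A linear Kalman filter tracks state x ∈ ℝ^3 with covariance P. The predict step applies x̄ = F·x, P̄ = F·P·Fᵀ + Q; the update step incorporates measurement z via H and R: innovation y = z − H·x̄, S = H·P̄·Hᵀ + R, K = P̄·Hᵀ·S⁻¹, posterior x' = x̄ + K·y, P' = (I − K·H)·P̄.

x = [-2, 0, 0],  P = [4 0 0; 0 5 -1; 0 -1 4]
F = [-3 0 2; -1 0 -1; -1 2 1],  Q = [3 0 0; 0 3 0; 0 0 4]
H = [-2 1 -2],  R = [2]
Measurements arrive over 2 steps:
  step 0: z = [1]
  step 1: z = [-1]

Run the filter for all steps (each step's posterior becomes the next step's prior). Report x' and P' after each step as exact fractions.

step 0: x̄ = F·x = [6, 2, 2]
step 0: P̄ = F·P·Fᵀ + Q = [55 4 16; 4 11 2; 16 2 28]
step 0: y = z − H·x̄ = [15]
step 0: S = H·P̄·Hᵀ + R = [449]
step 0: K = P̄·Hᵀ·S⁻¹ = [-138/449; -1/449; -86/449]
step 0: x' = x̄ + K·y = [624/449, 883/449, -392/449]
step 0: P' = (I − K·H)·P̄ = [5651/449 1658/449 -4684/449; 1658/449 4938/449 812/449; -4684/449 812/449 5176/449]
step 1: x̄ = F·x = [-2656/449, -232/449, 750/449]
step 1: P̄ = F·P·Fᵀ + Q = [129118/449 1917/449 44025/449; 1917/449 2806/449 -4465/449; 44025/449 -4465/449 38359/449]
step 1: y = z − H·x̄ = [-4029/449]
step 1: S = H·P̄·Hᵀ + R = [1036004/449]
step 1: K = P̄·Hᵀ·S⁻¹ = [-344369/1036004; 3951/518002; -169233/1036004]
step 1: x' = x̄ + K·y = [-3038227/1036004, -303107/518002, 3249093/1036004]
step 1: P' = (I − K·H)·P̄ = [33801239/1036004 5241897/518002 -28214973/1036004; 5241897/518002 1583845/259001 -3662003/518002; -28214973/1036004 -3662003/518002 24722203/1036004]

step 0: x' = [624/449, 883/449, -392/449], P' = [5651/449 1658/449 -4684/449; 1658/449 4938/449 812/449; -4684/449 812/449 5176/449]
step 1: x' = [-3038227/1036004, -303107/518002, 3249093/1036004], P' = [33801239/1036004 5241897/518002 -28214973/1036004; 5241897/518002 1583845/259001 -3662003/518002; -28214973/1036004 -3662003/518002 24722203/1036004]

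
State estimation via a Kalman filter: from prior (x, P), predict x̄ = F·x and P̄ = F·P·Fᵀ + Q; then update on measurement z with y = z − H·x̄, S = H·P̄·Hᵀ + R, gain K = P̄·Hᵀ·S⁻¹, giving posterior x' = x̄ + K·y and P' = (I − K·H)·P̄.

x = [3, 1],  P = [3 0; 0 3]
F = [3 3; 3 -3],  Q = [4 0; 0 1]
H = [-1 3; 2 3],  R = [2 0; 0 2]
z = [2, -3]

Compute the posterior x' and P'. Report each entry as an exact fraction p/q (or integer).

x̄ = F·x = [12, 6]
P̄ = F·P·Fᵀ + Q = [58 0; 0 55]
y = z − H·x̄ = [-4, -45]
S = H·P̄·Hᵀ + R = [555 379; 379 729]
K = P̄·Hᵀ·S⁻¹ = [-43123/130477 43181/130477; 28875/130477 14520/130477]
x' = x̄ + K·y = [-204929/130477, 13962/130477]
P' = (I − K·H)·P̄ = [57536/130477 -9570/130477; -9570/130477 16060/130477]

x' = [-204929/130477, 13962/130477]
P' = [57536/130477 -9570/130477; -9570/130477 16060/130477]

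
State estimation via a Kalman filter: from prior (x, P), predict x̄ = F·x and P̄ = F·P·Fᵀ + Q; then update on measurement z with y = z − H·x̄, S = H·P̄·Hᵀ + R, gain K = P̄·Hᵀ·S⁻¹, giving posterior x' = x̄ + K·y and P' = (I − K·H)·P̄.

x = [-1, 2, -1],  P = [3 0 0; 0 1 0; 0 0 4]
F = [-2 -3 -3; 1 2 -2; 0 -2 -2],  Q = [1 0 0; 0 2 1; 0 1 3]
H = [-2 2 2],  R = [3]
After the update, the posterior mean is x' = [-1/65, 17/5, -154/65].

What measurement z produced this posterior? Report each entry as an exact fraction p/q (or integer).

x̄ = F·x = [-1, 5, -2]
P̄ = F·P·Fᵀ + Q = [58 12 30; 12 25 13; 30 13 23]
S = H·P̄·Hᵀ + R = [195]
K = P̄·Hᵀ·S⁻¹ = [-32/195; 4/15; 4/65]
x' − x̄ = [64/65, -8/5, -24/65] = K·y
y = (KᵀK)⁻¹·Kᵀ·(x' − x̄) = [-6]
z = y + H·x̄ = [-6] + [8] = [2]

z = [2]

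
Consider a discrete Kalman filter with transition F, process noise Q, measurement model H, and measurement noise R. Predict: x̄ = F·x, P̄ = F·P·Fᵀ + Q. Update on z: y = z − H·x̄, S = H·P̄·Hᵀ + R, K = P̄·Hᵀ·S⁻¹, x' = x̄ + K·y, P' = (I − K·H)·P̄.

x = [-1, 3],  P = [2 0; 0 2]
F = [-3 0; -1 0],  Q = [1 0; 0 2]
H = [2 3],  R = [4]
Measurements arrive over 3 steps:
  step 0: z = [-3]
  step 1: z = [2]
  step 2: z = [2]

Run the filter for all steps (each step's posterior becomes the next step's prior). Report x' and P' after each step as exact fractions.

step 0: x' = [-27/47, -25/47], P' = [109/47 -54/47; -54/47 44/47]
step 1: x' = [7694/10051, 1770/10051], P' = [23597/10051 -11682/10051; -11682/10051 9472/10051]
step 2: x' = [852802/2172683, 760790/2172683], P' = [5105701/2172683 -2527506/2172683; -2527506/2172683 2048576/2172683]

step 0: x̄ = F·x = [3, 1]
step 0: P̄ = F·P·Fᵀ + Q = [19 6; 6 4]
step 0: y = z − H·x̄ = [-12]
step 0: S = H·P̄·Hᵀ + R = [188]
step 0: K = P̄·Hᵀ·S⁻¹ = [14/47; 6/47]
step 0: x' = x̄ + K·y = [-27/47, -25/47]
step 0: P' = (I − K·H)·P̄ = [109/47 -54/47; -54/47 44/47]
step 1: x̄ = F·x = [81/47, 27/47]
step 1: P̄ = F·P·Fᵀ + Q = [1028/47 327/47; 327/47 203/47]
step 1: y = z − H·x̄ = [-149/47]
step 1: S = H·P̄·Hᵀ + R = [10051/47]
step 1: K = P̄·Hᵀ·S⁻¹ = [3037/10051; 1263/10051]
step 1: x' = x̄ + K·y = [7694/10051, 1770/10051]
step 1: P' = (I − K·H)·P̄ = [23597/10051 -11682/10051; -11682/10051 9472/10051]
step 2: x̄ = F·x = [-23082/10051, -7694/10051]
step 2: P̄ = F·P·Fᵀ + Q = [222424/10051 70791/10051; 70791/10051 43699/10051]
step 2: y = z − H·x̄ = [89348/10051]
step 2: S = H·P̄·Hᵀ + R = [2172683/10051]
step 2: K = P̄·Hᵀ·S⁻¹ = [657221/2172683; 272679/2172683]
step 2: x' = x̄ + K·y = [852802/2172683, 760790/2172683]
step 2: P' = (I − K·H)·P̄ = [5105701/2172683 -2527506/2172683; -2527506/2172683 2048576/2172683]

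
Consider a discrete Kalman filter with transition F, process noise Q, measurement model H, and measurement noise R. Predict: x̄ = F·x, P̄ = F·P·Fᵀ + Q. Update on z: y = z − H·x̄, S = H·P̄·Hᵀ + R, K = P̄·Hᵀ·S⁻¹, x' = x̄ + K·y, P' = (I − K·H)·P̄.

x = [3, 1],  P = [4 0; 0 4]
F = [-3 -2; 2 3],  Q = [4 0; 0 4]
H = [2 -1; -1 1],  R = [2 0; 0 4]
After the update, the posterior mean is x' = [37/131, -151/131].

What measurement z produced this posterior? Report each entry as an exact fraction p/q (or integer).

x̄ = F·x = [-11, 9]
P̄ = F·P·Fᵀ + Q = [56 -48; -48 56]
S = H·P̄·Hᵀ + R = [474 -312; -312 212]
K = P̄·Hᵀ·S⁻¹ = [184/393 26/131; 28/393 78/131]
x' − x̄ = [1478/131, -1330/131] = K·y
y = (KᵀK)⁻¹·Kᵀ·(x' − x̄) = [33, -21]
z = y + H·x̄ = [33, -21] + [-31, 20] = [2, -1]

z = [2, -1]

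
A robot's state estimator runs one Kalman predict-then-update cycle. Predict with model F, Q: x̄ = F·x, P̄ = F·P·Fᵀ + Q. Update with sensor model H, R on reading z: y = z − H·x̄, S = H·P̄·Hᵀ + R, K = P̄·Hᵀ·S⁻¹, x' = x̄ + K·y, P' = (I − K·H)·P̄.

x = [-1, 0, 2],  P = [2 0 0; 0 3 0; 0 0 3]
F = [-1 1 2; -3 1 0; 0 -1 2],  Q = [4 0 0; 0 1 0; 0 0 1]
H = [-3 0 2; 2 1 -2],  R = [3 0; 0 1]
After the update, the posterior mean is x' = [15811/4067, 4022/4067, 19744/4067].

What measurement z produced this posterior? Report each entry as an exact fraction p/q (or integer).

x̄ = F·x = [5, 3, 4]
P̄ = F·P·Fᵀ + Q = [21 9 9; 9 22 -3; 9 -3 16]
S = H·P̄·Hᵀ + R = [148 -133; -133 147]
K = P̄·Hᵀ·S⁻¹ = [-318/581 -1101/4067; 181/581 2419/4067; -218/581 -1851/4067]
x' − x̄ = [-4524/4067, -8179/4067, 3476/4067] = K·y
y = (KᵀK)⁻¹·Kᵀ·(x' − x̄) = [5, -6]
z = y + H·x̄ = [5, -6] + [-7, 5] = [-2, -1]

z = [-2, -1]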